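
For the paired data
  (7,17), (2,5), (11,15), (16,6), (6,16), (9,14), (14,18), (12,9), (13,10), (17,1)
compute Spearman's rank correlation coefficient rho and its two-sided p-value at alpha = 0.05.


Step 1: Rank x and y separately (midranks; no ties here).
rank(x): 7->3, 2->1, 11->5, 16->9, 6->2, 9->4, 14->8, 12->6, 13->7, 17->10
rank(y): 17->9, 5->2, 15->7, 6->3, 16->8, 14->6, 18->10, 9->4, 10->5, 1->1
Step 2: d_i = R_x(i) - R_y(i); compute d_i^2.
  (3-9)^2=36, (1-2)^2=1, (5-7)^2=4, (9-3)^2=36, (2-8)^2=36, (4-6)^2=4, (8-10)^2=4, (6-4)^2=4, (7-5)^2=4, (10-1)^2=81
sum(d^2) = 210.
Step 3: rho = 1 - 6*210 / (10*(10^2 - 1)) = 1 - 1260/990 = -0.272727.
Step 4: Under H0, t = rho * sqrt((n-2)/(1-rho^2)) = -0.8018 ~ t(8).
Step 5: Two-sided p-value from the t-distribution with 8 df = 0.445838.
Step 6: alpha = 0.05. fail to reject H0.

rho = -0.2727, p = 0.445838, fail to reject H0 at alpha = 0.05.


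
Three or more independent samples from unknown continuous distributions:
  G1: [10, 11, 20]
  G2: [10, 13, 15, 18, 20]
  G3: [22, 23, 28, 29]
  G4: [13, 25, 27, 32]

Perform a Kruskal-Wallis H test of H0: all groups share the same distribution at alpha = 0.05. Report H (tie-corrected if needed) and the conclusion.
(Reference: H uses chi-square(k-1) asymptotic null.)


Step 1: Combine all N = 16 observations and assign midranks.
sorted (value, group, rank): (10,G1,1.5), (10,G2,1.5), (11,G1,3), (13,G2,4.5), (13,G4,4.5), (15,G2,6), (18,G2,7), (20,G1,8.5), (20,G2,8.5), (22,G3,10), (23,G3,11), (25,G4,12), (27,G4,13), (28,G3,14), (29,G3,15), (32,G4,16)
Step 2: Sum ranks within each group.
R_1 = 13 (n_1 = 3)
R_2 = 27.5 (n_2 = 5)
R_3 = 50 (n_3 = 4)
R_4 = 45.5 (n_4 = 4)
Step 3: H = 12/(N(N+1)) * sum(R_i^2/n_i) - 3(N+1)
     = 12/(16*17) * (13^2/3 + 27.5^2/5 + 50^2/4 + 45.5^2/4) - 3*17
     = 0.044118 * 1350.15 - 51
     = 8.565257.
Step 4: Ties present; correction factor C = 1 - 18/(16^3 - 16) = 0.995588. Corrected H = 8.565257 / 0.995588 = 8.603213.
Step 5: Under H0, H ~ chi^2(3); p-value = 0.035059.
Step 6: alpha = 0.05. reject H0.

H = 8.6032, df = 3, p = 0.035059, reject H0.


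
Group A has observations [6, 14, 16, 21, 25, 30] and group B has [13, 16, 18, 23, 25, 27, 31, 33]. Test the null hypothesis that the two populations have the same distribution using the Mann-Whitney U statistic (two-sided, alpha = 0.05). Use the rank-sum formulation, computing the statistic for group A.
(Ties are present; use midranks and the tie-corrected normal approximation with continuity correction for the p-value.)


Step 1: Combine and sort all 14 observations; assign midranks.
sorted (value, group): (6,X), (13,Y), (14,X), (16,X), (16,Y), (18,Y), (21,X), (23,Y), (25,X), (25,Y), (27,Y), (30,X), (31,Y), (33,Y)
ranks: 6->1, 13->2, 14->3, 16->4.5, 16->4.5, 18->6, 21->7, 23->8, 25->9.5, 25->9.5, 27->11, 30->12, 31->13, 33->14
Step 2: Rank sum for X: R1 = 1 + 3 + 4.5 + 7 + 9.5 + 12 = 37.
Step 3: U_X = R1 - n1(n1+1)/2 = 37 - 6*7/2 = 37 - 21 = 16.
       U_Y = n1*n2 - U_X = 48 - 16 = 32.
Step 4: Ties are present, so use the tie-corrected normal approximation (with continuity correction) for the p-value.
Step 5: p-value = 0.331857; compare to alpha = 0.05. fail to reject H0.

U_X = 16, p = 0.331857, fail to reject H0 at alpha = 0.05.


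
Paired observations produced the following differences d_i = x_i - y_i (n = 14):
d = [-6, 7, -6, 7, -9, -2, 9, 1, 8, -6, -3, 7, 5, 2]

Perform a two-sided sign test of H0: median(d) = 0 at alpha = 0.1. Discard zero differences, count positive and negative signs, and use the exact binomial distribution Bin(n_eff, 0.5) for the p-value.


Step 1: Discard zero differences. Original n = 14; n_eff = number of nonzero differences = 14.
Nonzero differences (with sign): -6, +7, -6, +7, -9, -2, +9, +1, +8, -6, -3, +7, +5, +2
Step 2: Count signs: positive = 8, negative = 6.
Step 3: Under H0: P(positive) = 0.5, so the number of positives S ~ Bin(14, 0.5).
Step 4: Two-sided exact p-value = sum of Bin(14,0.5) probabilities at or below the observed probability = 0.790527.
Step 5: alpha = 0.1. fail to reject H0.

n_eff = 14, pos = 8, neg = 6, p = 0.790527, fail to reject H0.


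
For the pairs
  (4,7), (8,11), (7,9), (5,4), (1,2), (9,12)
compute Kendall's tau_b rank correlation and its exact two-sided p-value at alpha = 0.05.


Step 1: Enumerate the 15 unordered pairs (i,j) with i<j and classify each by sign(x_j-x_i) * sign(y_j-y_i).
  (1,2):dx=+4,dy=+4->C; (1,3):dx=+3,dy=+2->C; (1,4):dx=+1,dy=-3->D; (1,5):dx=-3,dy=-5->C
  (1,6):dx=+5,dy=+5->C; (2,3):dx=-1,dy=-2->C; (2,4):dx=-3,dy=-7->C; (2,5):dx=-7,dy=-9->C
  (2,6):dx=+1,dy=+1->C; (3,4):dx=-2,dy=-5->C; (3,5):dx=-6,dy=-7->C; (3,6):dx=+2,dy=+3->C
  (4,5):dx=-4,dy=-2->C; (4,6):dx=+4,dy=+8->C; (5,6):dx=+8,dy=+10->C
Step 2: C = 14, D = 1, total pairs = 15.
Step 3: tau = (C - D)/(n(n-1)/2) = (14 - 1)/15 = 0.866667.
Step 4: Exact two-sided p-value (enumerate n! = 720 permutations of y under H0): p = 0.016667.
Step 5: alpha = 0.05. reject H0.

tau_b = 0.8667 (C=14, D=1), p = 0.016667, reject H0.


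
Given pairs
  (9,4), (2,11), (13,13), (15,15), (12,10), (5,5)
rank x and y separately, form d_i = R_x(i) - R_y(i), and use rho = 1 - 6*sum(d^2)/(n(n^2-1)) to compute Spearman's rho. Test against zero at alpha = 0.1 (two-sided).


Step 1: Rank x and y separately (midranks; no ties here).
rank(x): 9->3, 2->1, 13->5, 15->6, 12->4, 5->2
rank(y): 4->1, 11->4, 13->5, 15->6, 10->3, 5->2
Step 2: d_i = R_x(i) - R_y(i); compute d_i^2.
  (3-1)^2=4, (1-4)^2=9, (5-5)^2=0, (6-6)^2=0, (4-3)^2=1, (2-2)^2=0
sum(d^2) = 14.
Step 3: rho = 1 - 6*14 / (6*(6^2 - 1)) = 1 - 84/210 = 0.600000.
Step 4: Under H0, t = rho * sqrt((n-2)/(1-rho^2)) = 1.5000 ~ t(4).
Step 5: Two-sided p-value from the t-distribution with 4 df = 0.208000.
Step 6: alpha = 0.1. fail to reject H0.

rho = 0.6000, p = 0.208000, fail to reject H0 at alpha = 0.1.


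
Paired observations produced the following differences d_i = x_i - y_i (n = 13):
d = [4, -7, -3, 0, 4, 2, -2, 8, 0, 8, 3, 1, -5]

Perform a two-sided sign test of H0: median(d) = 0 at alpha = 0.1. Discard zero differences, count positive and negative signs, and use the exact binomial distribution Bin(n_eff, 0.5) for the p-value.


Step 1: Discard zero differences. Original n = 13; n_eff = number of nonzero differences = 11.
Nonzero differences (with sign): +4, -7, -3, +4, +2, -2, +8, +8, +3, +1, -5
Step 2: Count signs: positive = 7, negative = 4.
Step 3: Under H0: P(positive) = 0.5, so the number of positives S ~ Bin(11, 0.5).
Step 4: Two-sided exact p-value = sum of Bin(11,0.5) probabilities at or below the observed probability = 0.548828.
Step 5: alpha = 0.1. fail to reject H0.

n_eff = 11, pos = 7, neg = 4, p = 0.548828, fail to reject H0.


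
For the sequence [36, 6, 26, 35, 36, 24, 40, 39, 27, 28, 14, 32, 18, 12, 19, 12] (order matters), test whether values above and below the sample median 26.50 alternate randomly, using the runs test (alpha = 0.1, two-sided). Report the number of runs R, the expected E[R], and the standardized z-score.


Step 1: Compute median = 26.50; label A = above, B = below.
Labels in order: ABBAABAAAABABBBB  (n_A = 8, n_B = 8)
Step 2: Count runs R = 8.
Step 3: Under H0 (random ordering), E[R] = 2*n_A*n_B/(n_A+n_B) + 1 = 2*8*8/16 + 1 = 9.0000.
        Var[R] = 2*n_A*n_B*(2*n_A*n_B - n_A - n_B) / ((n_A+n_B)^2 * (n_A+n_B-1)) = 14336/3840 = 3.7333.
        SD[R] = 1.9322.
Step 4: Continuity-corrected z = (R + 0.5 - E[R]) / SD[R] = (8 + 0.5 - 9.0000) / 1.9322 = -0.2588.
Step 5: Two-sided p-value via normal approximation = 2*(1 - Phi(|z|)) = 0.795809.
Step 6: alpha = 0.1. fail to reject H0.

R = 8, z = -0.2588, p = 0.795809, fail to reject H0.


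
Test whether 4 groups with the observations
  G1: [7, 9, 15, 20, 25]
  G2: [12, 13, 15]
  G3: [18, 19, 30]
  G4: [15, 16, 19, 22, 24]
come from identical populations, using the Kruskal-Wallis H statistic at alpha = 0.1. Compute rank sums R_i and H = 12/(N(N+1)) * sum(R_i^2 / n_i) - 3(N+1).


Step 1: Combine all N = 16 observations and assign midranks.
sorted (value, group, rank): (7,G1,1), (9,G1,2), (12,G2,3), (13,G2,4), (15,G1,6), (15,G2,6), (15,G4,6), (16,G4,8), (18,G3,9), (19,G3,10.5), (19,G4,10.5), (20,G1,12), (22,G4,13), (24,G4,14), (25,G1,15), (30,G3,16)
Step 2: Sum ranks within each group.
R_1 = 36 (n_1 = 5)
R_2 = 13 (n_2 = 3)
R_3 = 35.5 (n_3 = 3)
R_4 = 51.5 (n_4 = 5)
Step 3: H = 12/(N(N+1)) * sum(R_i^2/n_i) - 3(N+1)
     = 12/(16*17) * (36^2/5 + 13^2/3 + 35.5^2/3 + 51.5^2/5) - 3*17
     = 0.044118 * 1266.07 - 51
     = 4.855882.
Step 4: Ties present; correction factor C = 1 - 30/(16^3 - 16) = 0.992647. Corrected H = 4.855882 / 0.992647 = 4.891852.
Step 5: Under H0, H ~ chi^2(3); p-value = 0.179890.
Step 6: alpha = 0.1. fail to reject H0.

H = 4.8919, df = 3, p = 0.179890, fail to reject H0.


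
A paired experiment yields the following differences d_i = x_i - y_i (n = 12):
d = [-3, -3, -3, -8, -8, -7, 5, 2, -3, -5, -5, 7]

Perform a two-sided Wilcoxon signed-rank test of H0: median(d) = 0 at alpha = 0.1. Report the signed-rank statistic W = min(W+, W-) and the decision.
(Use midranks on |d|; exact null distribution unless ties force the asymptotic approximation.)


Step 1: Drop any zero differences (none here) and take |d_i|.
|d| = [3, 3, 3, 8, 8, 7, 5, 2, 3, 5, 5, 7]
Step 2: Midrank |d_i| (ties get averaged ranks).
ranks: |3|->3.5, |3|->3.5, |3|->3.5, |8|->11.5, |8|->11.5, |7|->9.5, |5|->7, |2|->1, |3|->3.5, |5|->7, |5|->7, |7|->9.5
Step 3: Attach original signs; sum ranks with positive sign and with negative sign.
W+ = 7 + 1 + 9.5 = 17.5
W- = 3.5 + 3.5 + 3.5 + 11.5 + 11.5 + 9.5 + 3.5 + 7 + 7 = 60.5
(Check: W+ + W- = 78 should equal n(n+1)/2 = 78.)
Step 4: Test statistic W = min(W+, W-) = 17.5.
Step 5: Ties in |d|, so use the tie-corrected normal approximation.
        E[W] = n(n+1)/4 = 12*13/4 = 39.
        Tie groups: |d|=3 (t=4), |d|=5 (t=3), |d|=7 (t=2), |d|=8 (t=2); sum(t^3 - t) = 96.
        Var[W] = n(n+1)(2n+1)/24 - sum(t^3-t)/48 = 3900/24 - 96/48 = 160.5.
        z = (W - E[W]) / sqrt(Var[W]) = (17.5 - 39) / 12.6689 = -1.6971.
        Two-sided p = 2*Phi(z) = 0.089683.
Step 6: alpha = 0.1. reject H0.

W+ = 17.5, W- = 60.5, W = min = 17.5, p = 0.089683, reject H0.


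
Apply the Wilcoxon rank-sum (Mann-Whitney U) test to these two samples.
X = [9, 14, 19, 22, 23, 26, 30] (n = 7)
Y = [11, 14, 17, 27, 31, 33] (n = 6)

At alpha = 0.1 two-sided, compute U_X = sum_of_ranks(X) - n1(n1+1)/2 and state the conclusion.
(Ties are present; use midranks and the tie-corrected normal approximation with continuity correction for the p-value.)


Step 1: Combine and sort all 13 observations; assign midranks.
sorted (value, group): (9,X), (11,Y), (14,X), (14,Y), (17,Y), (19,X), (22,X), (23,X), (26,X), (27,Y), (30,X), (31,Y), (33,Y)
ranks: 9->1, 11->2, 14->3.5, 14->3.5, 17->5, 19->6, 22->7, 23->8, 26->9, 27->10, 30->11, 31->12, 33->13
Step 2: Rank sum for X: R1 = 1 + 3.5 + 6 + 7 + 8 + 9 + 11 = 45.5.
Step 3: U_X = R1 - n1(n1+1)/2 = 45.5 - 7*8/2 = 45.5 - 28 = 17.5.
       U_Y = n1*n2 - U_X = 42 - 17.5 = 24.5.
Step 4: Ties are present, so use the tie-corrected normal approximation (with continuity correction) for the p-value.
Step 5: p-value = 0.667806; compare to alpha = 0.1. fail to reject H0.

U_X = 17.5, p = 0.667806, fail to reject H0 at alpha = 0.1.


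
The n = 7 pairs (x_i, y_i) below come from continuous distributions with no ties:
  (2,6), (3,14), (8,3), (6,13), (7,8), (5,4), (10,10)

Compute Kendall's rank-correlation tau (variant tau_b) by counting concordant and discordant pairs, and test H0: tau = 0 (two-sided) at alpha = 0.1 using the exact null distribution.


Step 1: Enumerate the 21 unordered pairs (i,j) with i<j and classify each by sign(x_j-x_i) * sign(y_j-y_i).
  (1,2):dx=+1,dy=+8->C; (1,3):dx=+6,dy=-3->D; (1,4):dx=+4,dy=+7->C; (1,5):dx=+5,dy=+2->C
  (1,6):dx=+3,dy=-2->D; (1,7):dx=+8,dy=+4->C; (2,3):dx=+5,dy=-11->D; (2,4):dx=+3,dy=-1->D
  (2,5):dx=+4,dy=-6->D; (2,6):dx=+2,dy=-10->D; (2,7):dx=+7,dy=-4->D; (3,4):dx=-2,dy=+10->D
  (3,5):dx=-1,dy=+5->D; (3,6):dx=-3,dy=+1->D; (3,7):dx=+2,dy=+7->C; (4,5):dx=+1,dy=-5->D
  (4,6):dx=-1,dy=-9->C; (4,7):dx=+4,dy=-3->D; (5,6):dx=-2,dy=-4->C; (5,7):dx=+3,dy=+2->C
  (6,7):dx=+5,dy=+6->C
Step 2: C = 9, D = 12, total pairs = 21.
Step 3: tau = (C - D)/(n(n-1)/2) = (9 - 12)/21 = -0.142857.
Step 4: Exact two-sided p-value (enumerate n! = 5040 permutations of y under H0): p = 0.772619.
Step 5: alpha = 0.1. fail to reject H0.

tau_b = -0.1429 (C=9, D=12), p = 0.772619, fail to reject H0.


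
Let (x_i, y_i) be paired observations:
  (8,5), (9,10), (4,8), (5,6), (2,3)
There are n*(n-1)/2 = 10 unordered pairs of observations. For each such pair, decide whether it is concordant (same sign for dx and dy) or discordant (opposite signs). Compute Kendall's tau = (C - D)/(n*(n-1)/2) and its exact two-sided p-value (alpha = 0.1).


Step 1: Enumerate the 10 unordered pairs (i,j) with i<j and classify each by sign(x_j-x_i) * sign(y_j-y_i).
  (1,2):dx=+1,dy=+5->C; (1,3):dx=-4,dy=+3->D; (1,4):dx=-3,dy=+1->D; (1,5):dx=-6,dy=-2->C
  (2,3):dx=-5,dy=-2->C; (2,4):dx=-4,dy=-4->C; (2,5):dx=-7,dy=-7->C; (3,4):dx=+1,dy=-2->D
  (3,5):dx=-2,dy=-5->C; (4,5):dx=-3,dy=-3->C
Step 2: C = 7, D = 3, total pairs = 10.
Step 3: tau = (C - D)/(n(n-1)/2) = (7 - 3)/10 = 0.400000.
Step 4: Exact two-sided p-value (enumerate n! = 120 permutations of y under H0): p = 0.483333.
Step 5: alpha = 0.1. fail to reject H0.

tau_b = 0.4000 (C=7, D=3), p = 0.483333, fail to reject H0.


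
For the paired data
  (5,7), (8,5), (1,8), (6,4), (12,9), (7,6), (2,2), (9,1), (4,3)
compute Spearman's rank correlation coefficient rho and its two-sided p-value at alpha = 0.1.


Step 1: Rank x and y separately (midranks; no ties here).
rank(x): 5->4, 8->7, 1->1, 6->5, 12->9, 7->6, 2->2, 9->8, 4->3
rank(y): 7->7, 5->5, 8->8, 4->4, 9->9, 6->6, 2->2, 1->1, 3->3
Step 2: d_i = R_x(i) - R_y(i); compute d_i^2.
  (4-7)^2=9, (7-5)^2=4, (1-8)^2=49, (5-4)^2=1, (9-9)^2=0, (6-6)^2=0, (2-2)^2=0, (8-1)^2=49, (3-3)^2=0
sum(d^2) = 112.
Step 3: rho = 1 - 6*112 / (9*(9^2 - 1)) = 1 - 672/720 = 0.066667.
Step 4: Under H0, t = rho * sqrt((n-2)/(1-rho^2)) = 0.1768 ~ t(7).
Step 5: Two-sided p-value from the t-distribution with 7 df = 0.864690.
Step 6: alpha = 0.1. fail to reject H0.

rho = 0.0667, p = 0.864690, fail to reject H0 at alpha = 0.1.


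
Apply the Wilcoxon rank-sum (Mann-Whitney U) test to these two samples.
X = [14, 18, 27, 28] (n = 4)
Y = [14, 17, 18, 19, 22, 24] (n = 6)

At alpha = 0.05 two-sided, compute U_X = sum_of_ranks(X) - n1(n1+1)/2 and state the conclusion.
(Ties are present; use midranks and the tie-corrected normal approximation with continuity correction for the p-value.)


Step 1: Combine and sort all 10 observations; assign midranks.
sorted (value, group): (14,X), (14,Y), (17,Y), (18,X), (18,Y), (19,Y), (22,Y), (24,Y), (27,X), (28,X)
ranks: 14->1.5, 14->1.5, 17->3, 18->4.5, 18->4.5, 19->6, 22->7, 24->8, 27->9, 28->10
Step 2: Rank sum for X: R1 = 1.5 + 4.5 + 9 + 10 = 25.
Step 3: U_X = R1 - n1(n1+1)/2 = 25 - 4*5/2 = 25 - 10 = 15.
       U_Y = n1*n2 - U_X = 24 - 15 = 9.
Step 4: Ties are present, so use the tie-corrected normal approximation (with continuity correction) for the p-value.
Step 5: p-value = 0.591778; compare to alpha = 0.05. fail to reject H0.

U_X = 15, p = 0.591778, fail to reject H0 at alpha = 0.05.


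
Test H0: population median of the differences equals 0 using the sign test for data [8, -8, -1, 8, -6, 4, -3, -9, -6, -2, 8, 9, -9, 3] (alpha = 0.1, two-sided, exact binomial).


Step 1: Discard zero differences. Original n = 14; n_eff = number of nonzero differences = 14.
Nonzero differences (with sign): +8, -8, -1, +8, -6, +4, -3, -9, -6, -2, +8, +9, -9, +3
Step 2: Count signs: positive = 6, negative = 8.
Step 3: Under H0: P(positive) = 0.5, so the number of positives S ~ Bin(14, 0.5).
Step 4: Two-sided exact p-value = sum of Bin(14,0.5) probabilities at or below the observed probability = 0.790527.
Step 5: alpha = 0.1. fail to reject H0.

n_eff = 14, pos = 6, neg = 8, p = 0.790527, fail to reject H0.


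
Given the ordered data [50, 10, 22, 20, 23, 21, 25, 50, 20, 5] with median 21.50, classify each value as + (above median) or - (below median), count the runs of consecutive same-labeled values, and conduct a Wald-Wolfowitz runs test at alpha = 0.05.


Step 1: Compute median = 21.50; label A = above, B = below.
Labels in order: ABABABAABB  (n_A = 5, n_B = 5)
Step 2: Count runs R = 8.
Step 3: Under H0 (random ordering), E[R] = 2*n_A*n_B/(n_A+n_B) + 1 = 2*5*5/10 + 1 = 6.0000.
        Var[R] = 2*n_A*n_B*(2*n_A*n_B - n_A - n_B) / ((n_A+n_B)^2 * (n_A+n_B-1)) = 2000/900 = 2.2222.
        SD[R] = 1.4907.
Step 4: Continuity-corrected z = (R - 0.5 - E[R]) / SD[R] = (8 - 0.5 - 6.0000) / 1.4907 = 1.0062.
Step 5: Two-sided p-value via normal approximation = 2*(1 - Phi(|z|)) = 0.314305.
Step 6: alpha = 0.05. fail to reject H0.

R = 8, z = 1.0062, p = 0.314305, fail to reject H0.


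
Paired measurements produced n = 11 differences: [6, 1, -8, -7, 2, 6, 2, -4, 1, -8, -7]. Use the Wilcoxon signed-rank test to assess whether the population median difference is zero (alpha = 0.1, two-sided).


Step 1: Drop any zero differences (none here) and take |d_i|.
|d| = [6, 1, 8, 7, 2, 6, 2, 4, 1, 8, 7]
Step 2: Midrank |d_i| (ties get averaged ranks).
ranks: |6|->6.5, |1|->1.5, |8|->10.5, |7|->8.5, |2|->3.5, |6|->6.5, |2|->3.5, |4|->5, |1|->1.5, |8|->10.5, |7|->8.5
Step 3: Attach original signs; sum ranks with positive sign and with negative sign.
W+ = 6.5 + 1.5 + 3.5 + 6.5 + 3.5 + 1.5 = 23
W- = 10.5 + 8.5 + 5 + 10.5 + 8.5 = 43
(Check: W+ + W- = 66 should equal n(n+1)/2 = 66.)
Step 4: Test statistic W = min(W+, W-) = 23.
Step 5: Ties in |d|, so use the tie-corrected normal approximation.
        E[W] = n(n+1)/4 = 11*12/4 = 33.
        Tie groups: |d|=1 (t=2), |d|=2 (t=2), |d|=6 (t=2), |d|=7 (t=2), |d|=8 (t=2); sum(t^3 - t) = 30.
        Var[W] = n(n+1)(2n+1)/24 - sum(t^3-t)/48 = 3036/24 - 30/48 = 125.875.
        z = (W - E[W]) / sqrt(Var[W]) = (23 - 33) / 11.2194 = -0.8913.
        Two-sided p = 2*Phi(z) = 0.372761.
Step 6: alpha = 0.1. fail to reject H0.

W+ = 23, W- = 43, W = min = 23, p = 0.372761, fail to reject H0.


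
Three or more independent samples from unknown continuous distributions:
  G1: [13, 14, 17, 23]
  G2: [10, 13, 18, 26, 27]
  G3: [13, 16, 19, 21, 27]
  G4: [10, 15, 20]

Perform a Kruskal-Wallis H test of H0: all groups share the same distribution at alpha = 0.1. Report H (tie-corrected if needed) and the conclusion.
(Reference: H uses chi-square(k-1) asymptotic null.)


Step 1: Combine all N = 17 observations and assign midranks.
sorted (value, group, rank): (10,G2,1.5), (10,G4,1.5), (13,G1,4), (13,G2,4), (13,G3,4), (14,G1,6), (15,G4,7), (16,G3,8), (17,G1,9), (18,G2,10), (19,G3,11), (20,G4,12), (21,G3,13), (23,G1,14), (26,G2,15), (27,G2,16.5), (27,G3,16.5)
Step 2: Sum ranks within each group.
R_1 = 33 (n_1 = 4)
R_2 = 47 (n_2 = 5)
R_3 = 52.5 (n_3 = 5)
R_4 = 20.5 (n_4 = 3)
Step 3: H = 12/(N(N+1)) * sum(R_i^2/n_i) - 3(N+1)
     = 12/(17*18) * (33^2/4 + 47^2/5 + 52.5^2/5 + 20.5^2/3) - 3*18
     = 0.039216 * 1405.38 - 54
     = 1.113072.
Step 4: Ties present; correction factor C = 1 - 36/(17^3 - 17) = 0.992647. Corrected H = 1.113072 / 0.992647 = 1.121317.
Step 5: Under H0, H ~ chi^2(3); p-value = 0.771931.
Step 6: alpha = 0.1. fail to reject H0.

H = 1.1213, df = 3, p = 0.771931, fail to reject H0.


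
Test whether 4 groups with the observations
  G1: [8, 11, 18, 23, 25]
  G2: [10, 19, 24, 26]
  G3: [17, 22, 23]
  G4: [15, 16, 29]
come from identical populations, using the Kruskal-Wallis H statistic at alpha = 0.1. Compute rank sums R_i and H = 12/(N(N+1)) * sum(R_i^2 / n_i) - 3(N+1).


Step 1: Combine all N = 15 observations and assign midranks.
sorted (value, group, rank): (8,G1,1), (10,G2,2), (11,G1,3), (15,G4,4), (16,G4,5), (17,G3,6), (18,G1,7), (19,G2,8), (22,G3,9), (23,G1,10.5), (23,G3,10.5), (24,G2,12), (25,G1,13), (26,G2,14), (29,G4,15)
Step 2: Sum ranks within each group.
R_1 = 34.5 (n_1 = 5)
R_2 = 36 (n_2 = 4)
R_3 = 25.5 (n_3 = 3)
R_4 = 24 (n_4 = 3)
Step 3: H = 12/(N(N+1)) * sum(R_i^2/n_i) - 3(N+1)
     = 12/(15*16) * (34.5^2/5 + 36^2/4 + 25.5^2/3 + 24^2/3) - 3*16
     = 0.050000 * 970.8 - 48
     = 0.540000.
Step 4: Ties present; correction factor C = 1 - 6/(15^3 - 15) = 0.998214. Corrected H = 0.540000 / 0.998214 = 0.540966.
Step 5: Under H0, H ~ chi^2(3); p-value = 0.909803.
Step 6: alpha = 0.1. fail to reject H0.

H = 0.5410, df = 3, p = 0.909803, fail to reject H0.


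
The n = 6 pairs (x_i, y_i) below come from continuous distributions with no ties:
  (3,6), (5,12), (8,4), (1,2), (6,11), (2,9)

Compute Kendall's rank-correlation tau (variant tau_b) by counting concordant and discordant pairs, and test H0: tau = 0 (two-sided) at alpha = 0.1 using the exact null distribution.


Step 1: Enumerate the 15 unordered pairs (i,j) with i<j and classify each by sign(x_j-x_i) * sign(y_j-y_i).
  (1,2):dx=+2,dy=+6->C; (1,3):dx=+5,dy=-2->D; (1,4):dx=-2,dy=-4->C; (1,5):dx=+3,dy=+5->C
  (1,6):dx=-1,dy=+3->D; (2,3):dx=+3,dy=-8->D; (2,4):dx=-4,dy=-10->C; (2,5):dx=+1,dy=-1->D
  (2,6):dx=-3,dy=-3->C; (3,4):dx=-7,dy=-2->C; (3,5):dx=-2,dy=+7->D; (3,6):dx=-6,dy=+5->D
  (4,5):dx=+5,dy=+9->C; (4,6):dx=+1,dy=+7->C; (5,6):dx=-4,dy=-2->C
Step 2: C = 9, D = 6, total pairs = 15.
Step 3: tau = (C - D)/(n(n-1)/2) = (9 - 6)/15 = 0.200000.
Step 4: Exact two-sided p-value (enumerate n! = 720 permutations of y under H0): p = 0.719444.
Step 5: alpha = 0.1. fail to reject H0.

tau_b = 0.2000 (C=9, D=6), p = 0.719444, fail to reject H0.


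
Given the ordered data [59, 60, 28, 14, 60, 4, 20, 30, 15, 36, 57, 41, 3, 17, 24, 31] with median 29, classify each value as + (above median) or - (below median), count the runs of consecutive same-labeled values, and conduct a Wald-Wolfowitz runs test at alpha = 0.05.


Step 1: Compute median = 29; label A = above, B = below.
Labels in order: AABBABBABAAABBBA  (n_A = 8, n_B = 8)
Step 2: Count runs R = 9.
Step 3: Under H0 (random ordering), E[R] = 2*n_A*n_B/(n_A+n_B) + 1 = 2*8*8/16 + 1 = 9.0000.
        Var[R] = 2*n_A*n_B*(2*n_A*n_B - n_A - n_B) / ((n_A+n_B)^2 * (n_A+n_B-1)) = 14336/3840 = 3.7333.
        SD[R] = 1.9322.
Step 4: R = E[R], so z = 0 with no continuity correction.
Step 5: Two-sided p-value via normal approximation = 2*(1 - Phi(|z|)) = 1.000000.
Step 6: alpha = 0.05. fail to reject H0.

R = 9, z = 0.0000, p = 1.000000, fail to reject H0.


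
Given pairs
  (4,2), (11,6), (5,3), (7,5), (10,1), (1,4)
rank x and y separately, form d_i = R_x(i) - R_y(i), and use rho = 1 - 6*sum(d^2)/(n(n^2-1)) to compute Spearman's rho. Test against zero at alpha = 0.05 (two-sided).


Step 1: Rank x and y separately (midranks; no ties here).
rank(x): 4->2, 11->6, 5->3, 7->4, 10->5, 1->1
rank(y): 2->2, 6->6, 3->3, 5->5, 1->1, 4->4
Step 2: d_i = R_x(i) - R_y(i); compute d_i^2.
  (2-2)^2=0, (6-6)^2=0, (3-3)^2=0, (4-5)^2=1, (5-1)^2=16, (1-4)^2=9
sum(d^2) = 26.
Step 3: rho = 1 - 6*26 / (6*(6^2 - 1)) = 1 - 156/210 = 0.257143.
Step 4: Under H0, t = rho * sqrt((n-2)/(1-rho^2)) = 0.5322 ~ t(4).
Step 5: Two-sided p-value from the t-distribution with 4 df = 0.622787.
Step 6: alpha = 0.05. fail to reject H0.

rho = 0.2571, p = 0.622787, fail to reject H0 at alpha = 0.05.


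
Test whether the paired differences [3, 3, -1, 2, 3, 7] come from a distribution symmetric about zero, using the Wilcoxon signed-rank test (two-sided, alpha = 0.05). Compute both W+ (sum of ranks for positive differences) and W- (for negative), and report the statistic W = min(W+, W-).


Step 1: Drop any zero differences (none here) and take |d_i|.
|d| = [3, 3, 1, 2, 3, 7]
Step 2: Midrank |d_i| (ties get averaged ranks).
ranks: |3|->4, |3|->4, |1|->1, |2|->2, |3|->4, |7|->6
Step 3: Attach original signs; sum ranks with positive sign and with negative sign.
W+ = 4 + 4 + 2 + 4 + 6 = 20
W- = 1 = 1
(Check: W+ + W- = 21 should equal n(n+1)/2 = 21.)
Step 4: Test statistic W = min(W+, W-) = 1.
Step 5: Ties in |d|, so use the tie-corrected normal approximation.
        E[W] = n(n+1)/4 = 6*7/4 = 10.5.
        Tie groups: |d|=3 (t=3); sum(t^3 - t) = 24.
        Var[W] = n(n+1)(2n+1)/24 - sum(t^3-t)/48 = 546/24 - 24/48 = 22.25.
        z = (W - E[W]) / sqrt(Var[W]) = (1 - 10.5) / 4.7170 = -2.0140.
        Two-sided p = 2*Phi(z) = 0.044010.
Step 6: alpha = 0.05. reject H0.

W+ = 20, W- = 1, W = min = 1, p = 0.044010, reject H0.


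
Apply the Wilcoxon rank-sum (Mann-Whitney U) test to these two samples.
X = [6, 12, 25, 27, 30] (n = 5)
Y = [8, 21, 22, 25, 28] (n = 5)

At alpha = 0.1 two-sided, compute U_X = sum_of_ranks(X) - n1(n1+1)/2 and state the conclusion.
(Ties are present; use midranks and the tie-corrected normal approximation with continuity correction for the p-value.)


Step 1: Combine and sort all 10 observations; assign midranks.
sorted (value, group): (6,X), (8,Y), (12,X), (21,Y), (22,Y), (25,X), (25,Y), (27,X), (28,Y), (30,X)
ranks: 6->1, 8->2, 12->3, 21->4, 22->5, 25->6.5, 25->6.5, 27->8, 28->9, 30->10
Step 2: Rank sum for X: R1 = 1 + 3 + 6.5 + 8 + 10 = 28.5.
Step 3: U_X = R1 - n1(n1+1)/2 = 28.5 - 5*6/2 = 28.5 - 15 = 13.5.
       U_Y = n1*n2 - U_X = 25 - 13.5 = 11.5.
Step 4: Ties are present, so use the tie-corrected normal approximation (with continuity correction) for the p-value.
Step 5: p-value = 0.916563; compare to alpha = 0.1. fail to reject H0.

U_X = 13.5, p = 0.916563, fail to reject H0 at alpha = 0.1.


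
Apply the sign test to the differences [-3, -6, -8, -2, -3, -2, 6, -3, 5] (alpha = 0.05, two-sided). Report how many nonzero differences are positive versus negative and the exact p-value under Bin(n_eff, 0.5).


Step 1: Discard zero differences. Original n = 9; n_eff = number of nonzero differences = 9.
Nonzero differences (with sign): -3, -6, -8, -2, -3, -2, +6, -3, +5
Step 2: Count signs: positive = 2, negative = 7.
Step 3: Under H0: P(positive) = 0.5, so the number of positives S ~ Bin(9, 0.5).
Step 4: Two-sided exact p-value = sum of Bin(9,0.5) probabilities at or below the observed probability = 0.179688.
Step 5: alpha = 0.05. fail to reject H0.

n_eff = 9, pos = 2, neg = 7, p = 0.179688, fail to reject H0.


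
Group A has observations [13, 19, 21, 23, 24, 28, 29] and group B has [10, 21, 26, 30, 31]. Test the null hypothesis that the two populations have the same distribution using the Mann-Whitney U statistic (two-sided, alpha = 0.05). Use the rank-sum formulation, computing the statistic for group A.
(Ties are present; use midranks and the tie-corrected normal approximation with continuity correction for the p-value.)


Step 1: Combine and sort all 12 observations; assign midranks.
sorted (value, group): (10,Y), (13,X), (19,X), (21,X), (21,Y), (23,X), (24,X), (26,Y), (28,X), (29,X), (30,Y), (31,Y)
ranks: 10->1, 13->2, 19->3, 21->4.5, 21->4.5, 23->6, 24->7, 26->8, 28->9, 29->10, 30->11, 31->12
Step 2: Rank sum for X: R1 = 2 + 3 + 4.5 + 6 + 7 + 9 + 10 = 41.5.
Step 3: U_X = R1 - n1(n1+1)/2 = 41.5 - 7*8/2 = 41.5 - 28 = 13.5.
       U_Y = n1*n2 - U_X = 35 - 13.5 = 21.5.
Step 4: Ties are present, so use the tie-corrected normal approximation (with continuity correction) for the p-value.
Step 5: p-value = 0.569088; compare to alpha = 0.05. fail to reject H0.

U_X = 13.5, p = 0.569088, fail to reject H0 at alpha = 0.05.


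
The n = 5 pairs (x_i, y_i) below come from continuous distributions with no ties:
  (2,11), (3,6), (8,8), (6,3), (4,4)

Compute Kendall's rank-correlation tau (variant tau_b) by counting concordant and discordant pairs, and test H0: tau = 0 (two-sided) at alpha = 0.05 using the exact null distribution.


Step 1: Enumerate the 10 unordered pairs (i,j) with i<j and classify each by sign(x_j-x_i) * sign(y_j-y_i).
  (1,2):dx=+1,dy=-5->D; (1,3):dx=+6,dy=-3->D; (1,4):dx=+4,dy=-8->D; (1,5):dx=+2,dy=-7->D
  (2,3):dx=+5,dy=+2->C; (2,4):dx=+3,dy=-3->D; (2,5):dx=+1,dy=-2->D; (3,4):dx=-2,dy=-5->C
  (3,5):dx=-4,dy=-4->C; (4,5):dx=-2,dy=+1->D
Step 2: C = 3, D = 7, total pairs = 10.
Step 3: tau = (C - D)/(n(n-1)/2) = (3 - 7)/10 = -0.400000.
Step 4: Exact two-sided p-value (enumerate n! = 120 permutations of y under H0): p = 0.483333.
Step 5: alpha = 0.05. fail to reject H0.

tau_b = -0.4000 (C=3, D=7), p = 0.483333, fail to reject H0.


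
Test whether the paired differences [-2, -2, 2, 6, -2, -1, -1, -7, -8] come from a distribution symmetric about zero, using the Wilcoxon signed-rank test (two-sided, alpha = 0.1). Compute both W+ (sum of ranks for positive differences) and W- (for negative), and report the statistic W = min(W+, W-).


Step 1: Drop any zero differences (none here) and take |d_i|.
|d| = [2, 2, 2, 6, 2, 1, 1, 7, 8]
Step 2: Midrank |d_i| (ties get averaged ranks).
ranks: |2|->4.5, |2|->4.5, |2|->4.5, |6|->7, |2|->4.5, |1|->1.5, |1|->1.5, |7|->8, |8|->9
Step 3: Attach original signs; sum ranks with positive sign and with negative sign.
W+ = 4.5 + 7 = 11.5
W- = 4.5 + 4.5 + 4.5 + 1.5 + 1.5 + 8 + 9 = 33.5
(Check: W+ + W- = 45 should equal n(n+1)/2 = 45.)
Step 4: Test statistic W = min(W+, W-) = 11.5.
Step 5: Ties in |d|, so use the tie-corrected normal approximation.
        E[W] = n(n+1)/4 = 9*10/4 = 22.5.
        Tie groups: |d|=1 (t=2), |d|=2 (t=4); sum(t^3 - t) = 66.
        Var[W] = n(n+1)(2n+1)/24 - sum(t^3-t)/48 = 1710/24 - 66/48 = 69.875.
        z = (W - E[W]) / sqrt(Var[W]) = (11.5 - 22.5) / 8.3591 = -1.3159.
        Two-sided p = 2*Phi(z) = 0.188199.
Step 6: alpha = 0.1. fail to reject H0.

W+ = 11.5, W- = 33.5, W = min = 11.5, p = 0.188199, fail to reject H0.


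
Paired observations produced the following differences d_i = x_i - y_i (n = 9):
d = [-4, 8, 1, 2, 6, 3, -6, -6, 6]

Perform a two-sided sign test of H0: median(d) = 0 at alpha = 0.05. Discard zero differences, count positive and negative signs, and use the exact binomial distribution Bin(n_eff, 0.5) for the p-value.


Step 1: Discard zero differences. Original n = 9; n_eff = number of nonzero differences = 9.
Nonzero differences (with sign): -4, +8, +1, +2, +6, +3, -6, -6, +6
Step 2: Count signs: positive = 6, negative = 3.
Step 3: Under H0: P(positive) = 0.5, so the number of positives S ~ Bin(9, 0.5).
Step 4: Two-sided exact p-value = sum of Bin(9,0.5) probabilities at or below the observed probability = 0.507812.
Step 5: alpha = 0.05. fail to reject H0.

n_eff = 9, pos = 6, neg = 3, p = 0.507812, fail to reject H0.


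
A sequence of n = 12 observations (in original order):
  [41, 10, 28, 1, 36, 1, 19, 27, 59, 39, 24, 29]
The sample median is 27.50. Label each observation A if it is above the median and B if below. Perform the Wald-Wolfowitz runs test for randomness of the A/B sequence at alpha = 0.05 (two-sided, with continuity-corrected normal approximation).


Step 1: Compute median = 27.50; label A = above, B = below.
Labels in order: ABABABBBAABA  (n_A = 6, n_B = 6)
Step 2: Count runs R = 9.
Step 3: Under H0 (random ordering), E[R] = 2*n_A*n_B/(n_A+n_B) + 1 = 2*6*6/12 + 1 = 7.0000.
        Var[R] = 2*n_A*n_B*(2*n_A*n_B - n_A - n_B) / ((n_A+n_B)^2 * (n_A+n_B-1)) = 4320/1584 = 2.7273.
        SD[R] = 1.6514.
Step 4: Continuity-corrected z = (R - 0.5 - E[R]) / SD[R] = (9 - 0.5 - 7.0000) / 1.6514 = 0.9083.
Step 5: Two-sided p-value via normal approximation = 2*(1 - Phi(|z|)) = 0.363722.
Step 6: alpha = 0.05. fail to reject H0.

R = 9, z = 0.9083, p = 0.363722, fail to reject H0.


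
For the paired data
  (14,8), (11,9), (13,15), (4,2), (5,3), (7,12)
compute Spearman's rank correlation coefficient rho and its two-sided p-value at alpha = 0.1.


Step 1: Rank x and y separately (midranks; no ties here).
rank(x): 14->6, 11->4, 13->5, 4->1, 5->2, 7->3
rank(y): 8->3, 9->4, 15->6, 2->1, 3->2, 12->5
Step 2: d_i = R_x(i) - R_y(i); compute d_i^2.
  (6-3)^2=9, (4-4)^2=0, (5-6)^2=1, (1-1)^2=0, (2-2)^2=0, (3-5)^2=4
sum(d^2) = 14.
Step 3: rho = 1 - 6*14 / (6*(6^2 - 1)) = 1 - 84/210 = 0.600000.
Step 4: Under H0, t = rho * sqrt((n-2)/(1-rho^2)) = 1.5000 ~ t(4).
Step 5: Two-sided p-value from the t-distribution with 4 df = 0.208000.
Step 6: alpha = 0.1. fail to reject H0.

rho = 0.6000, p = 0.208000, fail to reject H0 at alpha = 0.1.


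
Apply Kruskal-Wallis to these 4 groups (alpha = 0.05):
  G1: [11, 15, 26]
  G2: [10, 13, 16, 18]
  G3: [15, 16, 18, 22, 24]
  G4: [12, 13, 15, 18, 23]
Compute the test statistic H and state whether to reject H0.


Step 1: Combine all N = 17 observations and assign midranks.
sorted (value, group, rank): (10,G2,1), (11,G1,2), (12,G4,3), (13,G2,4.5), (13,G4,4.5), (15,G1,7), (15,G3,7), (15,G4,7), (16,G2,9.5), (16,G3,9.5), (18,G2,12), (18,G3,12), (18,G4,12), (22,G3,14), (23,G4,15), (24,G3,16), (26,G1,17)
Step 2: Sum ranks within each group.
R_1 = 26 (n_1 = 3)
R_2 = 27 (n_2 = 4)
R_3 = 58.5 (n_3 = 5)
R_4 = 41.5 (n_4 = 5)
Step 3: H = 12/(N(N+1)) * sum(R_i^2/n_i) - 3(N+1)
     = 12/(17*18) * (26^2/3 + 27^2/4 + 58.5^2/5 + 41.5^2/5) - 3*18
     = 0.039216 * 1436.48 - 54
     = 2.332680.
Step 4: Ties present; correction factor C = 1 - 60/(17^3 - 17) = 0.987745. Corrected H = 2.332680 / 0.987745 = 2.361621.
Step 5: Under H0, H ~ chi^2(3); p-value = 0.500819.
Step 6: alpha = 0.05. fail to reject H0.

H = 2.3616, df = 3, p = 0.500819, fail to reject H0.


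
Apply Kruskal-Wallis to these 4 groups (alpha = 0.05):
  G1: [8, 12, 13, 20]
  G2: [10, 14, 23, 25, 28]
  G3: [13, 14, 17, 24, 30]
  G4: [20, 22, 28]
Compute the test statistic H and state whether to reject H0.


Step 1: Combine all N = 17 observations and assign midranks.
sorted (value, group, rank): (8,G1,1), (10,G2,2), (12,G1,3), (13,G1,4.5), (13,G3,4.5), (14,G2,6.5), (14,G3,6.5), (17,G3,8), (20,G1,9.5), (20,G4,9.5), (22,G4,11), (23,G2,12), (24,G3,13), (25,G2,14), (28,G2,15.5), (28,G4,15.5), (30,G3,17)
Step 2: Sum ranks within each group.
R_1 = 18 (n_1 = 4)
R_2 = 50 (n_2 = 5)
R_3 = 49 (n_3 = 5)
R_4 = 36 (n_4 = 3)
Step 3: H = 12/(N(N+1)) * sum(R_i^2/n_i) - 3(N+1)
     = 12/(17*18) * (18^2/4 + 50^2/5 + 49^2/5 + 36^2/3) - 3*18
     = 0.039216 * 1493.2 - 54
     = 4.556863.
Step 4: Ties present; correction factor C = 1 - 24/(17^3 - 17) = 0.995098. Corrected H = 4.556863 / 0.995098 = 4.579310.
Step 5: Under H0, H ~ chi^2(3); p-value = 0.205324.
Step 6: alpha = 0.05. fail to reject H0.

H = 4.5793, df = 3, p = 0.205324, fail to reject H0.


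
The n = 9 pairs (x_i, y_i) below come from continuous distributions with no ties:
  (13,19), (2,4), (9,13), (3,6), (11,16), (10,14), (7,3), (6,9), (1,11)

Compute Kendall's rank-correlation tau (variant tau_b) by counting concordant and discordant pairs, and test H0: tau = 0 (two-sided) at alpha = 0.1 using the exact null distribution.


Step 1: Enumerate the 36 unordered pairs (i,j) with i<j and classify each by sign(x_j-x_i) * sign(y_j-y_i).
  (1,2):dx=-11,dy=-15->C; (1,3):dx=-4,dy=-6->C; (1,4):dx=-10,dy=-13->C; (1,5):dx=-2,dy=-3->C
  (1,6):dx=-3,dy=-5->C; (1,7):dx=-6,dy=-16->C; (1,8):dx=-7,dy=-10->C; (1,9):dx=-12,dy=-8->C
  (2,3):dx=+7,dy=+9->C; (2,4):dx=+1,dy=+2->C; (2,5):dx=+9,dy=+12->C; (2,6):dx=+8,dy=+10->C
  (2,7):dx=+5,dy=-1->D; (2,8):dx=+4,dy=+5->C; (2,9):dx=-1,dy=+7->D; (3,4):dx=-6,dy=-7->C
  (3,5):dx=+2,dy=+3->C; (3,6):dx=+1,dy=+1->C; (3,7):dx=-2,dy=-10->C; (3,8):dx=-3,dy=-4->C
  (3,9):dx=-8,dy=-2->C; (4,5):dx=+8,dy=+10->C; (4,6):dx=+7,dy=+8->C; (4,7):dx=+4,dy=-3->D
  (4,8):dx=+3,dy=+3->C; (4,9):dx=-2,dy=+5->D; (5,6):dx=-1,dy=-2->C; (5,7):dx=-4,dy=-13->C
  (5,8):dx=-5,dy=-7->C; (5,9):dx=-10,dy=-5->C; (6,7):dx=-3,dy=-11->C; (6,8):dx=-4,dy=-5->C
  (6,9):dx=-9,dy=-3->C; (7,8):dx=-1,dy=+6->D; (7,9):dx=-6,dy=+8->D; (8,9):dx=-5,dy=+2->D
Step 2: C = 29, D = 7, total pairs = 36.
Step 3: tau = (C - D)/(n(n-1)/2) = (29 - 7)/36 = 0.611111.
Step 4: Exact two-sided p-value (enumerate n! = 362880 permutations of y under H0): p = 0.024741.
Step 5: alpha = 0.1. reject H0.

tau_b = 0.6111 (C=29, D=7), p = 0.024741, reject H0.


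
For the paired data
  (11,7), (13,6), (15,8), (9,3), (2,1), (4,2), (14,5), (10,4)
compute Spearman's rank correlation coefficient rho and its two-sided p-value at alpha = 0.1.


Step 1: Rank x and y separately (midranks; no ties here).
rank(x): 11->5, 13->6, 15->8, 9->3, 2->1, 4->2, 14->7, 10->4
rank(y): 7->7, 6->6, 8->8, 3->3, 1->1, 2->2, 5->5, 4->4
Step 2: d_i = R_x(i) - R_y(i); compute d_i^2.
  (5-7)^2=4, (6-6)^2=0, (8-8)^2=0, (3-3)^2=0, (1-1)^2=0, (2-2)^2=0, (7-5)^2=4, (4-4)^2=0
sum(d^2) = 8.
Step 3: rho = 1 - 6*8 / (8*(8^2 - 1)) = 1 - 48/504 = 0.904762.
Step 4: Under H0, t = rho * sqrt((n-2)/(1-rho^2)) = 5.2034 ~ t(6).
Step 5: Two-sided p-value from the t-distribution with 6 df = 0.002008.
Step 6: alpha = 0.1. reject H0.

rho = 0.9048, p = 0.002008, reject H0 at alpha = 0.1.


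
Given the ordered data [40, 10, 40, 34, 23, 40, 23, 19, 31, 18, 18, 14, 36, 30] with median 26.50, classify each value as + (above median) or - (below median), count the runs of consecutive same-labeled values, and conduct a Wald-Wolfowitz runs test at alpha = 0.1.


Step 1: Compute median = 26.50; label A = above, B = below.
Labels in order: ABAABABBABBBAA  (n_A = 7, n_B = 7)
Step 2: Count runs R = 9.
Step 3: Under H0 (random ordering), E[R] = 2*n_A*n_B/(n_A+n_B) + 1 = 2*7*7/14 + 1 = 8.0000.
        Var[R] = 2*n_A*n_B*(2*n_A*n_B - n_A - n_B) / ((n_A+n_B)^2 * (n_A+n_B-1)) = 8232/2548 = 3.2308.
        SD[R] = 1.7974.
Step 4: Continuity-corrected z = (R - 0.5 - E[R]) / SD[R] = (9 - 0.5 - 8.0000) / 1.7974 = 0.2782.
Step 5: Two-sided p-value via normal approximation = 2*(1 - Phi(|z|)) = 0.780879.
Step 6: alpha = 0.1. fail to reject H0.

R = 9, z = 0.2782, p = 0.780879, fail to reject H0.


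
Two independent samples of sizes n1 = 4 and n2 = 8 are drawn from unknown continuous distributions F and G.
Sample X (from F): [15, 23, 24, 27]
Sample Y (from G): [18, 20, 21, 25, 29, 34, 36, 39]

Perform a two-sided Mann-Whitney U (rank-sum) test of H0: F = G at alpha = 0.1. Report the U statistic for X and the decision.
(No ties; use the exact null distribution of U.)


Step 1: Combine and sort all 12 observations; assign midranks.
sorted (value, group): (15,X), (18,Y), (20,Y), (21,Y), (23,X), (24,X), (25,Y), (27,X), (29,Y), (34,Y), (36,Y), (39,Y)
ranks: 15->1, 18->2, 20->3, 21->4, 23->5, 24->6, 25->7, 27->8, 29->9, 34->10, 36->11, 39->12
Step 2: Rank sum for X: R1 = 1 + 5 + 6 + 8 = 20.
Step 3: U_X = R1 - n1(n1+1)/2 = 20 - 4*5/2 = 20 - 10 = 10.
       U_Y = n1*n2 - U_X = 32 - 10 = 22.
Step 4: No ties, so the exact null distribution of U (based on enumerating the C(12,4) = 495 equally likely rank assignments) gives the two-sided p-value.
Step 5: p-value = 0.367677; compare to alpha = 0.1. fail to reject H0.

U_X = 10, p = 0.367677, fail to reject H0 at alpha = 0.1.


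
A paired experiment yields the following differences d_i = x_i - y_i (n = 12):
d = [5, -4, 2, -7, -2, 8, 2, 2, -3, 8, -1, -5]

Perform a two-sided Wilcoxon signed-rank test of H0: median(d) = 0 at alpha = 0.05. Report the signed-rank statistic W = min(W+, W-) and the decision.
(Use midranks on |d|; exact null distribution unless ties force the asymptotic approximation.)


Step 1: Drop any zero differences (none here) and take |d_i|.
|d| = [5, 4, 2, 7, 2, 8, 2, 2, 3, 8, 1, 5]
Step 2: Midrank |d_i| (ties get averaged ranks).
ranks: |5|->8.5, |4|->7, |2|->3.5, |7|->10, |2|->3.5, |8|->11.5, |2|->3.5, |2|->3.5, |3|->6, |8|->11.5, |1|->1, |5|->8.5
Step 3: Attach original signs; sum ranks with positive sign and with negative sign.
W+ = 8.5 + 3.5 + 11.5 + 3.5 + 3.5 + 11.5 = 42
W- = 7 + 10 + 3.5 + 6 + 1 + 8.5 = 36
(Check: W+ + W- = 78 should equal n(n+1)/2 = 78.)
Step 4: Test statistic W = min(W+, W-) = 36.
Step 5: Ties in |d|, so use the tie-corrected normal approximation.
        E[W] = n(n+1)/4 = 12*13/4 = 39.
        Tie groups: |d|=2 (t=4), |d|=5 (t=2), |d|=8 (t=2); sum(t^3 - t) = 72.
        Var[W] = n(n+1)(2n+1)/24 - sum(t^3-t)/48 = 3900/24 - 72/48 = 161.
        z = (W - E[W]) / sqrt(Var[W]) = (36 - 39) / 12.6886 = -0.2364.
        Two-sided p = 2*Phi(z) = 0.813097.
Step 6: alpha = 0.05. fail to reject H0.

W+ = 42, W- = 36, W = min = 36, p = 0.813097, fail to reject H0.


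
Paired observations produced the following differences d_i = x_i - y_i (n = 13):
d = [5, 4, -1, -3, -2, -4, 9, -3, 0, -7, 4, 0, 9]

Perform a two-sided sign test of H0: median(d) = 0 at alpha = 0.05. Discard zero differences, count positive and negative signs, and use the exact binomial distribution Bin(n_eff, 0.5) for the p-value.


Step 1: Discard zero differences. Original n = 13; n_eff = number of nonzero differences = 11.
Nonzero differences (with sign): +5, +4, -1, -3, -2, -4, +9, -3, -7, +4, +9
Step 2: Count signs: positive = 5, negative = 6.
Step 3: Under H0: P(positive) = 0.5, so the number of positives S ~ Bin(11, 0.5).
Step 4: Two-sided exact p-value = sum of Bin(11,0.5) probabilities at or below the observed probability = 1.000000.
Step 5: alpha = 0.05. fail to reject H0.

n_eff = 11, pos = 5, neg = 6, p = 1.000000, fail to reject H0.
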